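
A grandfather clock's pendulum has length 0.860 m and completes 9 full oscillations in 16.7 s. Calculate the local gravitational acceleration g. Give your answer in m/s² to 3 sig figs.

9.86 m/s²

T = 16.7/9 = 1.856 s.
From T = 2π√(L/g), g = 4π²L/T² = 4π² × 0.860/1.856² = 9.86 m/s².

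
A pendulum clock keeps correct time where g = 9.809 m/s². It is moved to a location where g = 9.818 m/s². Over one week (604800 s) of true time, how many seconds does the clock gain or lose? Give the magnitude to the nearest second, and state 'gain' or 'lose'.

The clock's period scales as T ∝ 1/√g, so T'/T = √(9.809/9.818) = 0.999542.
In 604800 s of true time the clock registers 604800/0.999542 = 605077.4 s, so it gains 277 s.

gain 277 s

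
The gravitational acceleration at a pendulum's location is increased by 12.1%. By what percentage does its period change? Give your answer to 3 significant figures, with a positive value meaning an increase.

-5.55%

T ∝ 1/√g, so T'/T = 1/√(1.121) = 0.9445.
Percentage change in T = (0.9445 − 1) × 100% = -5.55%.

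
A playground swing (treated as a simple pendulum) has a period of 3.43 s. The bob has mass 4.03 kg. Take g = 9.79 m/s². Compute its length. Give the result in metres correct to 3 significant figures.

2.92 m

From T = 2π√(L/g), L = gT²/(4π²) = 9.79 × 3.430²/(4π²) = 2.92 m.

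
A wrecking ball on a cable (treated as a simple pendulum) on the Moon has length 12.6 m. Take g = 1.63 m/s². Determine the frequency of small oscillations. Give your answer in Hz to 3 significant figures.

T = 2π√(L/g) = 2π√(12.6/1.63) = 17.47 s, so f = 1/T = 0.0572 Hz.

0.0572 Hz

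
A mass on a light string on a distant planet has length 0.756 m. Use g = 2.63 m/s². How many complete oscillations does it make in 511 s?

151

T = 2π√(L/g) = 2π√(0.756/2.63) = 3.369 s.
Number of complete oscillations = ⌊511/3.369⌋ = ⌊151.7⌋ = 151.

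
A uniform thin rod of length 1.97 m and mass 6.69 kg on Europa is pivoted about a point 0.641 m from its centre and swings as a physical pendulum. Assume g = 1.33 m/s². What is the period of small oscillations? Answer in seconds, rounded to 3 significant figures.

5.83 s

For a physical pendulum T = 2π√(I/(mgd)), with d = 0.6410 m from pivot to centre of mass.
I_cm = mL²/12 = 6.69 × 1.97²/12 = 2.164 kg·m²; I = I_cm + md² = 2.164 + 6.69 × 0.6410² = 4.912 kg·m².
T = 2π√(4.912/(6.69 × 1.33 × 0.6410)) = 5.83 s.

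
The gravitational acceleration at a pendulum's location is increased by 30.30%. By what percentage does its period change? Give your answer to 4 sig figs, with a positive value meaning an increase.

T ∝ 1/√g, so T'/T = 1/√(1.3030) = 0.87605.
Percentage change in T = (0.87605 − 1) × 100% = -12.40%.

-12.40%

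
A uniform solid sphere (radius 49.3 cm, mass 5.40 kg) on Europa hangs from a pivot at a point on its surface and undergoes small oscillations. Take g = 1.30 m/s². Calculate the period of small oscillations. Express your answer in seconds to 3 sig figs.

4.58 s

I_cm = (2/5)mr² = 0.5250 kg·m². The pivot is at distance d = 0.493 m from the centre of mass.
By the parallel-axis theorem, I = I_cm + md² = 0.5250 + 1.312 = 1.837 kg·m².
T = 2π√(I/(mgd)) = 2π√(1.837/(5.40 × 1.30 × 0.493)) = 4.58 s.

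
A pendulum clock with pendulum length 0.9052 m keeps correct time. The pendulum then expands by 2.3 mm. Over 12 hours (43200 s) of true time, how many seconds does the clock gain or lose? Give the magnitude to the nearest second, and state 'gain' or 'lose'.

T ∝ √L, so T'/T = √(0.90750/0.9052) = 1.00127.
In 43200 s of true time the clock registers 43200/1.00127 = 43145.2 s, so it loses 55 s.

lose 55 s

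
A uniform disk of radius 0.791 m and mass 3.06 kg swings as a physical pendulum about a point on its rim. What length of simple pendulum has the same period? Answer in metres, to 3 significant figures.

1.19 m

The equivalent simple-pendulum length is L_eq = I/(md), where I is about the pivot and d = 0.7910 m.
I_cm = ½mR² = 0.9573 kg·m², so I = I_cm + md² = 0.9573 + 1.915 = 2.872 kg·m².
L_eq = 2.872/(3.06 × 0.7910) = 1.19 m.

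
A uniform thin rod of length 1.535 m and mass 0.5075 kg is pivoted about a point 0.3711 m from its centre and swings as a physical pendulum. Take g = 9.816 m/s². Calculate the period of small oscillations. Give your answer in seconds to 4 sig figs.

1.903 s

For a physical pendulum T = 2π√(I/(mgd)), with d = 0.37110 m from pivot to centre of mass.
I_cm = mL²/12 = 0.5075 × 1.535²/12 = 0.099649 kg·m²; I = I_cm + md² = 0.099649 + 0.5075 × 0.37110² = 0.16954 kg·m².
T = 2π√(0.16954/(0.5075 × 9.816 × 0.37110)) = 1.903 s.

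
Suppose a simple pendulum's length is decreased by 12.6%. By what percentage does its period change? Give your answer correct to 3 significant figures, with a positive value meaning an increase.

-6.51%

T ∝ √L, so T'/T = √(0.8740) = 0.9349.
Percentage change in T = (0.9349 − 1) × 100% = -6.51%.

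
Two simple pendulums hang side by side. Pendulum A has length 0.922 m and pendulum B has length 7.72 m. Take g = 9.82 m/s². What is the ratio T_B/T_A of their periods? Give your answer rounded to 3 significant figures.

T ∝ √L, so T_B/T_A = √(L_B/L_A) = √(7.72/0.922) = 2.89.

2.89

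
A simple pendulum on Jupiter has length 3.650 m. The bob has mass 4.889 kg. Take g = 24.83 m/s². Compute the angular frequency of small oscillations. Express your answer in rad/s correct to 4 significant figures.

2.608 rad/s

ω = √(g/L) = √(24.83/3.650) = 2.608 rad/s.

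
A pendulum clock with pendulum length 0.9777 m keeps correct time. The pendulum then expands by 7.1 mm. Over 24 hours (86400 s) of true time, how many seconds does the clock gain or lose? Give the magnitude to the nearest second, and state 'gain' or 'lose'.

T ∝ √L, so T'/T = √(0.98480/0.9777) = 1.00362.
In 86400 s of true time the clock registers 86400/1.00362 = 86088.0 s, so it loses 312 s.

lose 312 s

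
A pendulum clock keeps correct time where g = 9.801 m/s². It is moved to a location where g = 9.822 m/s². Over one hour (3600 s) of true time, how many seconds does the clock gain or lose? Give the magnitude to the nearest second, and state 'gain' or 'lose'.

The clock's period scales as T ∝ 1/√g, so T'/T = √(9.801/9.822) = 0.998930.
In 3600 s of true time the clock registers 3600/0.998930 = 3603.9 s, so it gains 4 s.

gain 4 s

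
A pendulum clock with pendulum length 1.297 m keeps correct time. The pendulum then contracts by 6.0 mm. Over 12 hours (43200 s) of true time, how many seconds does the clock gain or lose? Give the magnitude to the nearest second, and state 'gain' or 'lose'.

T ∝ √L, so T'/T = √(1.29100/1.297) = 0.997684.
In 43200 s of true time the clock registers 43200/0.997684 = 43300.3 s, so it gains 100 s.

gain 100 s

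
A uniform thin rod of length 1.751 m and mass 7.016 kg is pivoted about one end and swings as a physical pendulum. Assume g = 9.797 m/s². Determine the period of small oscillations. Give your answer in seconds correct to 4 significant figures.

2.169 s

For a physical pendulum T = 2π√(I/(mgd)), with d = 0.87550 m from pivot to centre of mass.
I_cm = mL²/12 = 7.016 × 1.751²/12 = 1.7926 kg·m²; I = I_cm + md² = 1.7926 + 7.016 × 0.87550² = 7.1704 kg·m².
T = 2π√(7.1704/(7.016 × 9.797 × 0.87550)) = 2.169 s.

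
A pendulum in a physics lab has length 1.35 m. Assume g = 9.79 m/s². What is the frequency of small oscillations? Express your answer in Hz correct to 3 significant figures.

T = 2π√(L/g) = 2π√(1.35/9.79) = 2.333 s, so f = 1/T = 0.429 Hz.

0.429 Hz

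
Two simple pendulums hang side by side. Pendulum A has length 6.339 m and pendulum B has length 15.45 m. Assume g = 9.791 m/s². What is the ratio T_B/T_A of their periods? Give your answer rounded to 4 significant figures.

T ∝ √L, so T_B/T_A = √(L_B/L_A) = √(15.45/6.339) = 1.561.

1.561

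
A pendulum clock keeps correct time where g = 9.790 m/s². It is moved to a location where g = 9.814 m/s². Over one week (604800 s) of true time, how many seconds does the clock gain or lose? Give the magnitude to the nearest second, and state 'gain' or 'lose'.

The clock's period scales as T ∝ 1/√g, so T'/T = √(9.790/9.814) = 0.998777.
In 604800 s of true time the clock registers 604800/0.998777 = 605540.9 s, so it gains 741 s.

gain 741 s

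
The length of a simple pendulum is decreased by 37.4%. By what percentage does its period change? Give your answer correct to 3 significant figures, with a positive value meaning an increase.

-20.9%

T ∝ √L, so T'/T = √(0.6260) = 0.7912.
Percentage change in T = (0.7912 − 1) × 100% = -20.9%.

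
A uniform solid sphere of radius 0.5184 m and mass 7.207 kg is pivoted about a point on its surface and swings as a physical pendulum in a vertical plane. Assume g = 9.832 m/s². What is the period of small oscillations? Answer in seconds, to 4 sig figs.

1.707 s

I_cm = (2/5)mr² = 0.77472 kg·m². The pivot is at distance d = 0.5184 m from the centre of mass.
By the parallel-axis theorem, I = I_cm + md² = 0.77472 + 1.9368 = 2.7115 kg·m².
T = 2π√(I/(mgd)) = 2π√(2.7115/(7.207 × 9.832 × 0.5184)) = 1.707 s.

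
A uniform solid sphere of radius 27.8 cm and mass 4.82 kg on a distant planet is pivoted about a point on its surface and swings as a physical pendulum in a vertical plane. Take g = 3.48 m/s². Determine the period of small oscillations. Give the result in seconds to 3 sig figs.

I_cm = (2/5)mr² = 0.1490 kg·m². The pivot is at distance d = 0.278 m from the centre of mass.
By the parallel-axis theorem, I = I_cm + md² = 0.1490 + 0.3725 = 0.5215 kg·m².
T = 2π√(I/(mgd)) = 2π√(0.5215/(4.82 × 3.48 × 0.278)) = 2.10 s.

2.10 s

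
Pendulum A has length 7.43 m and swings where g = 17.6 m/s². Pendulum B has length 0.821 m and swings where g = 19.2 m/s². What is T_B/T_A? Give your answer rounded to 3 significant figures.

0.318

T = 2π√(L/g), so T_B/T_A = √((L_B/g_B)/(L_A/g_A)) = √((0.821/19.2)/(7.43/17.6)) = 0.318.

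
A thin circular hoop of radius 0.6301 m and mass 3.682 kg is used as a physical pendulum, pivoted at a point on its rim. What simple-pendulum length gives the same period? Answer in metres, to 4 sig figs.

1.260 m

The equivalent simple-pendulum length is L_eq = I/(md), where I is about the pivot and d = 0.63010 m.
I_cm = mR² = 1.4618 kg·m², so I = I_cm + md² = 1.4618 + 1.4618 = 2.9237 kg·m².
L_eq = 2.9237/(3.682 × 0.63010) = 1.260 m.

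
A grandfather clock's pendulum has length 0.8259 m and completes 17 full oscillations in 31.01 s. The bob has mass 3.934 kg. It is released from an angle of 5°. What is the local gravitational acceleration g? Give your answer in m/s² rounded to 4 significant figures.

9.799 m/s²

T = 31.01/17 = 1.8241 s.
From T = 2π√(L/g), g = 4π²L/T² = 4π² × 0.8259/1.8241² = 9.799 m/s².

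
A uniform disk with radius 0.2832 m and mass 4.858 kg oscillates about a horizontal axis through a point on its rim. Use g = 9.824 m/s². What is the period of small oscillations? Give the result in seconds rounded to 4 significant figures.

I_cm = ½mr² = 0.19481 kg·m². The pivot is at distance d = 0.2832 m from the centre of mass.
By the parallel-axis theorem, I = I_cm + md² = 0.19481 + 0.38962 = 0.58443 kg·m².
T = 2π√(I/(mgd)) = 2π√(0.58443/(4.858 × 9.824 × 0.2832)) = 1.307 s.

1.307 s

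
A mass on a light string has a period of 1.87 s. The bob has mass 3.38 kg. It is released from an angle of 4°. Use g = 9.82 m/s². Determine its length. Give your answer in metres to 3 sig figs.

From T = 2π√(L/g), L = gT²/(4π²) = 9.82 × 1.870²/(4π²) = 0.870 m.

0.870 m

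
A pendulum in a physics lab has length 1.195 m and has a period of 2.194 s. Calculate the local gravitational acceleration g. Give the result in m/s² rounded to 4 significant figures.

From T = 2π√(L/g), g = 4π²L/T² = 4π² × 1.195/2.1940² = 9.801 m/s².

9.801 m/s²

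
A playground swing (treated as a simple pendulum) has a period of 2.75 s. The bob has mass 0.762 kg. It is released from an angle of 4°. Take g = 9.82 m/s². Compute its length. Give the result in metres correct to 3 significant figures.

From T = 2π√(L/g), L = gT²/(4π²) = 9.82 × 2.750²/(4π²) = 1.88 m.

1.88 m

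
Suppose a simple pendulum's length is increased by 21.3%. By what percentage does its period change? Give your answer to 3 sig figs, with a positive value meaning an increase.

T ∝ √L, so T'/T = √(1.213) = 1.101.
Percentage change in T = (1.101 − 1) × 100% = 10.1%.

10.1%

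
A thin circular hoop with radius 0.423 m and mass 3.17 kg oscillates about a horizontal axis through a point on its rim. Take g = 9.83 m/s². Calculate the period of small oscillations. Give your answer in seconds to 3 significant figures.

I_cm = mr² = 0.5672 kg·m². The pivot is at distance d = 0.423 m from the centre of mass.
By the parallel-axis theorem, I = I_cm + md² = 0.5672 + 0.5672 = 1.134 kg·m².
T = 2π√(I/(mgd)) = 2π√(1.134/(3.17 × 9.83 × 0.423)) = 1.84 s.

1.84 s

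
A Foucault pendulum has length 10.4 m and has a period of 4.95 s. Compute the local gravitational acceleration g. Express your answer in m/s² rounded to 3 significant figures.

16.8 m/s²

From T = 2π√(L/g), g = 4π²L/T² = 4π² × 10.4/4.950² = 16.8 m/s².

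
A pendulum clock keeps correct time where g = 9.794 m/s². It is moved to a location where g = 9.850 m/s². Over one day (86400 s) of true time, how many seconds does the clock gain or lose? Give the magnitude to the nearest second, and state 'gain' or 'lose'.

The clock's period scales as T ∝ 1/√g, so T'/T = √(9.794/9.850) = 0.997153.
In 86400 s of true time the clock registers 86400/0.997153 = 86646.7 s, so it gains 247 s.

gain 247 s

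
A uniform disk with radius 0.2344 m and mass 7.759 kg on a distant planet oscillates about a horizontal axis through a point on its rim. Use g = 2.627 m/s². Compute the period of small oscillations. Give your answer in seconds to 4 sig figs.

2.299 s

I_cm = ½mr² = 0.21315 kg·m². The pivot is at distance d = 0.2344 m from the centre of mass.
By the parallel-axis theorem, I = I_cm + md² = 0.21315 + 0.42631 = 0.63946 kg·m².
T = 2π√(I/(mgd)) = 2π√(0.63946/(7.759 × 2.627 × 0.2344)) = 2.299 s.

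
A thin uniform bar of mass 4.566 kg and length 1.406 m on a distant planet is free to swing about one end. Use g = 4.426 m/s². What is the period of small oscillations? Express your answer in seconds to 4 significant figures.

For a physical pendulum T = 2π√(I/(mgd)), with d = 0.70300 m from pivot to centre of mass.
I_cm = mL²/12 = 4.566 × 1.406²/12 = 0.75219 kg·m²; I = I_cm + md² = 0.75219 + 4.566 × 0.70300² = 3.0087 kg·m².
T = 2π√(3.0087/(4.566 × 4.426 × 0.70300)) = 2.891 s.

2.891 s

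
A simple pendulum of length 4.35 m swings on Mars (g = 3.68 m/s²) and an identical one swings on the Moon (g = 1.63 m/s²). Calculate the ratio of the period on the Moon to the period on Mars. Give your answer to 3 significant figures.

T ∝ 1/√g, so T₂/T₁ = √(g₁/g₂) = √(3.68/1.63) = 1.50.

1.50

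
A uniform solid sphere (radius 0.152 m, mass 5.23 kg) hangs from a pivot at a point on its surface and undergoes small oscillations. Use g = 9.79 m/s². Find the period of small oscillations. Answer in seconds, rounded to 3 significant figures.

0.926 s

I_cm = (2/5)mr² = 0.04833 kg·m². The pivot is at distance d = 0.152 m from the centre of mass.
By the parallel-axis theorem, I = I_cm + md² = 0.04833 + 0.1208 = 0.1692 kg·m².
T = 2π√(I/(mgd)) = 2π√(0.1692/(5.23 × 9.79 × 0.152)) = 0.926 s.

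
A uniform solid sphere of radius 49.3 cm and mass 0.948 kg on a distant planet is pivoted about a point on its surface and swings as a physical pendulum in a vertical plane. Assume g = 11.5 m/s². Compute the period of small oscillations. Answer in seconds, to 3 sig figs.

1.54 s

I_cm = (2/5)mr² = 0.09216 kg·m². The pivot is at distance d = 0.493 m from the centre of mass.
By the parallel-axis theorem, I = I_cm + md² = 0.09216 + 0.2304 = 0.3226 kg·m².
T = 2π√(I/(mgd)) = 2π√(0.3226/(0.948 × 11.5 × 0.493)) = 1.54 s.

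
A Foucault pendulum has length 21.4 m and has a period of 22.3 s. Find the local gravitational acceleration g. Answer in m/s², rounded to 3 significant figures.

1.70 m/s²

From T = 2π√(L/g), g = 4π²L/T² = 4π² × 21.4/22.30² = 1.70 m/s².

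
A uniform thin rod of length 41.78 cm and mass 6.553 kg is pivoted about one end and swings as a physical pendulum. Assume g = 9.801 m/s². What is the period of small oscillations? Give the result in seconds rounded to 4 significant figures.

1.059 s

For a physical pendulum T = 2π√(I/(mgd)), with d = 0.20890 m from pivot to centre of mass.
I_cm = mL²/12 = 6.553 × 0.4178²/12 = 0.095323 kg·m²; I = I_cm + md² = 0.095323 + 6.553 × 0.20890² = 0.38129 kg·m².
T = 2π√(0.38129/(6.553 × 9.801 × 0.20890)) = 1.059 s.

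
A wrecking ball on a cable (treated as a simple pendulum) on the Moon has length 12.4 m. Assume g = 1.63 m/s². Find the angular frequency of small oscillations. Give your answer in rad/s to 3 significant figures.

ω = √(g/L) = √(1.63/12.4) = 0.363 rad/s.

0.363 rad/s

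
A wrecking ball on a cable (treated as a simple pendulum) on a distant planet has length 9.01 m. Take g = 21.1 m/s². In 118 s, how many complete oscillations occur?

28

T = 2π√(L/g) = 2π√(9.01/21.1) = 4.106 s.
Number of complete oscillations = ⌊118/4.106⌋ = ⌊28.74⌋ = 28.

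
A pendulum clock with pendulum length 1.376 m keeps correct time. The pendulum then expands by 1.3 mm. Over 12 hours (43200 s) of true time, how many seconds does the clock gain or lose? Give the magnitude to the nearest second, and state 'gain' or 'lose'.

T ∝ √L, so T'/T = √(1.37730/1.376) = 1.00047.
In 43200 s of true time the clock registers 43200/1.00047 = 43179.6 s, so it loses 20 s.

lose 20 s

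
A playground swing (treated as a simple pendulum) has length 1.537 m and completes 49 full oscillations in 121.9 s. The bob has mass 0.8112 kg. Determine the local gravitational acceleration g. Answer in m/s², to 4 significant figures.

T = 121.9/49 = 2.4878 s.
From T = 2π√(L/g), g = 4π²L/T² = 4π² × 1.537/2.4878² = 9.804 m/s².

9.804 m/s²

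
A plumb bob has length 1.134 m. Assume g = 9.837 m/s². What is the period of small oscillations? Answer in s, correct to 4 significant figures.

2.133 s

T = 2π√(L/g) = 2π√(1.134/9.837) = 2π × 0.33953 = 2.133 s.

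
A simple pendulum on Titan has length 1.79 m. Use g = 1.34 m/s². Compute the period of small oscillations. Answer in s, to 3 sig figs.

7.26 s

T = 2π√(L/g) = 2π√(1.79/1.34) = 2π × 1.156 = 7.26 s.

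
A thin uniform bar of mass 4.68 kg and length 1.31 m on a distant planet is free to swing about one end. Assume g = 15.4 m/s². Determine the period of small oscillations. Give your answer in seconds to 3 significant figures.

For a physical pendulum T = 2π√(I/(mgd)), with d = 0.6550 m from pivot to centre of mass.
I_cm = mL²/12 = 4.68 × 1.31²/12 = 0.6693 kg·m²; I = I_cm + md² = 0.6693 + 4.68 × 0.6550² = 2.677 kg·m².
T = 2π√(2.677/(4.68 × 15.4 × 0.6550)) = 1.50 s.

1.50 s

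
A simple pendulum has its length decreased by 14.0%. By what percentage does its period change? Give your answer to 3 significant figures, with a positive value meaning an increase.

T ∝ √L, so T'/T = √(0.8600) = 0.9274.
Percentage change in T = (0.9274 − 1) × 100% = -7.26%.

-7.26%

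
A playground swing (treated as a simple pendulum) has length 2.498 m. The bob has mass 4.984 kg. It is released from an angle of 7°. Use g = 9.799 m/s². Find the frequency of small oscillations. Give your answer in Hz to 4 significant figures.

T = 2π√(L/g) = 2π√(2.498/9.799) = 3.1724 s, so f = 1/T = 0.3152 Hz.

0.3152 Hz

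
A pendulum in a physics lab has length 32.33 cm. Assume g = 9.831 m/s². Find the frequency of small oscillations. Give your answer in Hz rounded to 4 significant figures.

T = 2π√(L/g) = 2π√(0.3233/9.831) = 1.1394 s, so f = 1/T = 0.8776 Hz.

0.8776 Hz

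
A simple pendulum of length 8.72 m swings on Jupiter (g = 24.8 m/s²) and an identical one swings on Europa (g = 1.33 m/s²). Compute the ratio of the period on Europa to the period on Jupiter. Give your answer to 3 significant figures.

T ∝ 1/√g, so T₂/T₁ = √(g₁/g₂) = √(24.8/1.33) = 4.32.

4.32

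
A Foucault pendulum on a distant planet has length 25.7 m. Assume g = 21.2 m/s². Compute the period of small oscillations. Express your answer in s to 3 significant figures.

6.92 s

T = 2π√(L/g) = 2π√(25.7/21.2) = 2π × 1.101 = 6.92 s.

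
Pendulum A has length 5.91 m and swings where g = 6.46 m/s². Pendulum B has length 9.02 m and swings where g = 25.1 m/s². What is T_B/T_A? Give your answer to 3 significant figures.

T = 2π√(L/g), so T_B/T_A = √((L_B/g_B)/(L_A/g_A)) = √((9.02/25.1)/(5.91/6.46)) = 0.627.

0.627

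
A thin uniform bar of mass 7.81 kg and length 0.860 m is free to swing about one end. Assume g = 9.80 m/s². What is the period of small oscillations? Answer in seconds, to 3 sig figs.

1.52 s

For a physical pendulum T = 2π√(I/(mgd)), with d = 0.4300 m from pivot to centre of mass.
I_cm = mL²/12 = 7.81 × 0.860²/12 = 0.4814 kg·m²; I = I_cm + md² = 0.4814 + 7.81 × 0.4300² = 1.925 kg·m².
T = 2π√(1.925/(7.81 × 9.80 × 0.4300)) = 1.52 s.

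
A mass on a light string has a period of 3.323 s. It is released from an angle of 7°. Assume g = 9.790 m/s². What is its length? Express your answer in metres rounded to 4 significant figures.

From T = 2π√(L/g), L = gT²/(4π²) = 9.790 × 3.3230²/(4π²) = 2.738 m.

2.738 m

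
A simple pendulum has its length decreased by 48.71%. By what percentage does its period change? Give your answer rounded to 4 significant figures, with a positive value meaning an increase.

-28.38%

T ∝ √L, so T'/T = √(0.51290) = 0.71617.
Percentage change in T = (0.71617 − 1) × 100% = -28.38%.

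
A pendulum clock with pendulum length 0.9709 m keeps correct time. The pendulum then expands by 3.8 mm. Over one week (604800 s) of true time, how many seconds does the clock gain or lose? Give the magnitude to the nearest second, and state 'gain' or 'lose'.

lose 1180 s

T ∝ √L, so T'/T = √(0.97470/0.9709) = 1.00196.
In 604800 s of true time the clock registers 604800/1.00196 = 603619.9 s, so it loses 1180 s.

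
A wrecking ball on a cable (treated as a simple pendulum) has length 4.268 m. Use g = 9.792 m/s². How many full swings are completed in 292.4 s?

T = 2π√(L/g) = 2π√(4.268/9.792) = 4.1482 s.
Number of complete oscillations = ⌊292.4/4.1482⌋ = ⌊70.489⌋ = 70.

70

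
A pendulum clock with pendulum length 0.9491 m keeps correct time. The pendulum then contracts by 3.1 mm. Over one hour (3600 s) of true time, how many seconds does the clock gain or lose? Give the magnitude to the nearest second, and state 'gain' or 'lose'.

T ∝ √L, so T'/T = √(0.94600/0.9491) = 0.998366.
In 3600 s of true time the clock registers 3600/0.998366 = 3605.9 s, so it gains 6 s.

gain 6 s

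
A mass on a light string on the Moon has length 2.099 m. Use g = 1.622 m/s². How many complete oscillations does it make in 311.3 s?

43

T = 2π√(L/g) = 2π√(2.099/1.622) = 7.1476 s.
Number of complete oscillations = ⌊311.3/7.1476⌋ = ⌊43.553⌋ = 43.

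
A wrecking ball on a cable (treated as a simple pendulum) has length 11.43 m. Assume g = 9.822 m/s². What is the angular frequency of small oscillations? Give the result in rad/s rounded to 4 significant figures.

ω = √(g/L) = √(9.822/11.43) = 0.9270 rad/s.

0.9270 rad/s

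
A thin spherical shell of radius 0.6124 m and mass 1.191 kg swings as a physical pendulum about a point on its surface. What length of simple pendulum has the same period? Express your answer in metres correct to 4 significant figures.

The equivalent simple-pendulum length is L_eq = I/(md), where I is about the pivot and d = 0.61240 m.
I_cm = (2/3)mR² = 0.29778 kg·m², so I = I_cm + md² = 0.29778 + 0.44667 = 0.74444 kg·m².
L_eq = 0.74444/(1.191 × 0.61240) = 1.021 m.

1.021 m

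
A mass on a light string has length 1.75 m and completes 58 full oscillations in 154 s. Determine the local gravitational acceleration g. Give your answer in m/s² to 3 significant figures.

9.80 m/s²

T = 154/58 = 2.655 s.
From T = 2π√(L/g), g = 4π²L/T² = 4π² × 1.75/2.655² = 9.80 m/s².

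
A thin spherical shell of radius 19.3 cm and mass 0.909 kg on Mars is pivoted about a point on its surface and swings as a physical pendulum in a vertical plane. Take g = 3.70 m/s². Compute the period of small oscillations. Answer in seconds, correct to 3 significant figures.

1.85 s

I_cm = (2/3)mr² = 0.02257 kg·m². The pivot is at distance d = 0.193 m from the centre of mass.
By the parallel-axis theorem, I = I_cm + md² = 0.02257 + 0.03386 = 0.05643 kg·m².
T = 2π√(I/(mgd)) = 2π√(0.05643/(0.909 × 3.70 × 0.193)) = 1.85 s.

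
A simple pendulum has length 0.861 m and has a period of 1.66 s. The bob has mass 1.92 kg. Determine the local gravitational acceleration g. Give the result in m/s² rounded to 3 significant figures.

From T = 2π√(L/g), g = 4π²L/T² = 4π² × 0.861/1.660² = 12.3 m/s².

12.3 m/s²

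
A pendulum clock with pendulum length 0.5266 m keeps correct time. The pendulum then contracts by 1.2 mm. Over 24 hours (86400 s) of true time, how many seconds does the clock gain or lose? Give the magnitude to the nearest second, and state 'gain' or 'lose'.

T ∝ √L, so T'/T = √(0.52540/0.5266) = 0.998860.
In 86400 s of true time the clock registers 86400/0.998860 = 86498.6 s, so it gains 99 s.

gain 99 s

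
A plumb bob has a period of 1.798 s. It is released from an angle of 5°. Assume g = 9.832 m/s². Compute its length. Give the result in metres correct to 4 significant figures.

0.8051 m

From T = 2π√(L/g), L = gT²/(4π²) = 9.832 × 1.7980²/(4π²) = 0.8051 m.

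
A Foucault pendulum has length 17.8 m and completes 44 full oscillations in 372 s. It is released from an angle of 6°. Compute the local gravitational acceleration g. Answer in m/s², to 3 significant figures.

9.83 m/s²

T = 372/44 = 8.455 s.
From T = 2π√(L/g), g = 4π²L/T² = 4π² × 17.8/8.455² = 9.83 m/s².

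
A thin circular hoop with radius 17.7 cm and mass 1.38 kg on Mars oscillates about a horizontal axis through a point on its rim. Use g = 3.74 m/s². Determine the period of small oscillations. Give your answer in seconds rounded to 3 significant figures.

I_cm = mr² = 0.04323 kg·m². The pivot is at distance d = 0.177 m from the centre of mass.
By the parallel-axis theorem, I = I_cm + md² = 0.04323 + 0.04323 = 0.08647 kg·m².
T = 2π√(I/(mgd)) = 2π√(0.08647/(1.38 × 3.74 × 0.177)) = 1.93 s.

1.93 s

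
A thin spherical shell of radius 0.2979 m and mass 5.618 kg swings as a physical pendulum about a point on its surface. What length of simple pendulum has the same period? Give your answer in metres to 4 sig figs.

The equivalent simple-pendulum length is L_eq = I/(md), where I is about the pivot and d = 0.29790 m.
I_cm = (2/3)mR² = 0.33238 kg·m², so I = I_cm + md² = 0.33238 + 0.49857 = 0.83094 kg·m².
L_eq = 0.83094/(5.618 × 0.29790) = 0.4965 m.

0.4965 m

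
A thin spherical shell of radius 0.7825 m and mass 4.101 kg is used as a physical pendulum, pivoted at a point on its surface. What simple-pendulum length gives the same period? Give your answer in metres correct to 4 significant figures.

The equivalent simple-pendulum length is L_eq = I/(md), where I is about the pivot and d = 0.78250 m.
I_cm = (2/3)mR² = 1.6740 kg·m², so I = I_cm + md² = 1.6740 + 2.5111 = 4.1851 kg·m².
L_eq = 4.1851/(4.101 × 0.78250) = 1.304 m.

1.304 m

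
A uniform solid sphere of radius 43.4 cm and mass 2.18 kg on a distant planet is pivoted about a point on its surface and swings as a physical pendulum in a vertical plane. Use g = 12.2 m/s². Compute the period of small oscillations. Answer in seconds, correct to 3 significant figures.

1.40 s

I_cm = (2/5)mr² = 0.1642 kg·m². The pivot is at distance d = 0.434 m from the centre of mass.
By the parallel-axis theorem, I = I_cm + md² = 0.1642 + 0.4106 = 0.5749 kg·m².
T = 2π√(I/(mgd)) = 2π√(0.5749/(2.18 × 12.2 × 0.434)) = 1.40 s.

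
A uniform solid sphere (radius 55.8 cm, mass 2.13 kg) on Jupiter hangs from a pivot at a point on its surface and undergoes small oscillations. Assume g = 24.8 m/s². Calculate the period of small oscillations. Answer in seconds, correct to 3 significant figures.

1.12 s

I_cm = (2/5)mr² = 0.2653 kg·m². The pivot is at distance d = 0.558 m from the centre of mass.
By the parallel-axis theorem, I = I_cm + md² = 0.2653 + 0.6632 = 0.9285 kg·m².
T = 2π√(I/(mgd)) = 2π√(0.9285/(2.13 × 24.8 × 0.558)) = 1.12 s.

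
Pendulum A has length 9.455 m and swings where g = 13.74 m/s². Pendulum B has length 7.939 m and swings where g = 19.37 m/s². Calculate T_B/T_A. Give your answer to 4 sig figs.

0.7718

T = 2π√(L/g), so T_B/T_A = √((L_B/g_B)/(L_A/g_A)) = √((7.939/19.37)/(9.455/13.74)) = 0.7718.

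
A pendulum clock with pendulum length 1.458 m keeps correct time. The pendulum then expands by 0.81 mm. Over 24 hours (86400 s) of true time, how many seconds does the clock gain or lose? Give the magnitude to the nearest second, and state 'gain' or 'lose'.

lose 24 s

T ∝ √L, so T'/T = √(1.45881/1.458) = 1.00028.
In 86400 s of true time the clock registers 86400/1.00028 = 86376.0 s, so it loses 24 s.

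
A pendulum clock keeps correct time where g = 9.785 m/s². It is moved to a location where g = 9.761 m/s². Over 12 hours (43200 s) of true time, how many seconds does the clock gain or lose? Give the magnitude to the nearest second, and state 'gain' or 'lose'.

The clock's period scales as T ∝ 1/√g, so T'/T = √(9.785/9.761) = 1.00123.
In 43200 s of true time the clock registers 43200/1.00123 = 43147.0 s, so it loses 53 s.

lose 53 s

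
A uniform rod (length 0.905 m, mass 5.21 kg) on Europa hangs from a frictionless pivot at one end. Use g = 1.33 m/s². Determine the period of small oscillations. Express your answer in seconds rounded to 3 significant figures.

For a physical pendulum T = 2π√(I/(mgd)), with d = 0.4525 m from pivot to centre of mass.
I_cm = mL²/12 = 5.21 × 0.905²/12 = 0.3556 kg·m²; I = I_cm + md² = 0.3556 + 5.21 × 0.4525² = 1.422 kg·m².
T = 2π√(1.422/(5.21 × 1.33 × 0.4525)) = 4.23 s.

4.23 s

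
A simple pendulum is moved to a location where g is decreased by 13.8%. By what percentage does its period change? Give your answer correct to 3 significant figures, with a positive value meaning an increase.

T ∝ 1/√g, so T'/T = 1/√(0.8620) = 1.077.
Percentage change in T = (1.077 − 1) × 100% = 7.71%.

7.71%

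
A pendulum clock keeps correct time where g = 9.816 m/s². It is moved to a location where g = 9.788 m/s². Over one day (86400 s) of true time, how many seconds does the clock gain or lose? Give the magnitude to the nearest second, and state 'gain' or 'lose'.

The clock's period scales as T ∝ 1/√g, so T'/T = √(9.816/9.788) = 1.00143.
In 86400 s of true time the clock registers 86400/1.00143 = 86276.7 s, so it loses 123 s.

lose 123 s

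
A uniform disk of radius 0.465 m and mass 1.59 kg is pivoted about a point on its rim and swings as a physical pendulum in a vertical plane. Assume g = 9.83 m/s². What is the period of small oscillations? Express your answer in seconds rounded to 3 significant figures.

I_cm = ½mr² = 0.1719 kg·m². The pivot is at distance d = 0.465 m from the centre of mass.
By the parallel-axis theorem, I = I_cm + md² = 0.1719 + 0.3438 = 0.5157 kg·m².
T = 2π√(I/(mgd)) = 2π√(0.5157/(1.59 × 9.83 × 0.465)) = 1.67 s.

1.67 s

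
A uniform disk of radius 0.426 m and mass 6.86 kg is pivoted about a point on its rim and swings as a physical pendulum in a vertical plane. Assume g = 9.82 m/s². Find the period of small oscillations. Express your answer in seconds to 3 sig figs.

1.60 s

I_cm = ½mr² = 0.6225 kg·m². The pivot is at distance d = 0.426 m from the centre of mass.
By the parallel-axis theorem, I = I_cm + md² = 0.6225 + 1.245 = 1.867 kg·m².
T = 2π√(I/(mgd)) = 2π√(1.867/(6.86 × 9.82 × 0.426)) = 1.60 s.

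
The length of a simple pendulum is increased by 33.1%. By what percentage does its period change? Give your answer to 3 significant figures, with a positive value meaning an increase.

T ∝ √L, so T'/T = √(1.331) = 1.154.
Percentage change in T = (1.154 − 1) × 100% = 15.4%.

15.4%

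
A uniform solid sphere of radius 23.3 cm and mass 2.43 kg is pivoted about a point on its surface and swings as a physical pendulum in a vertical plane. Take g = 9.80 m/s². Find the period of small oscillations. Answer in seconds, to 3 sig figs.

1.15 s

I_cm = (2/5)mr² = 0.05277 kg·m². The pivot is at distance d = 0.233 m from the centre of mass.
By the parallel-axis theorem, I = I_cm + md² = 0.05277 + 0.1319 = 0.1847 kg·m².
T = 2π√(I/(mgd)) = 2π√(0.1847/(2.43 × 9.80 × 0.233)) = 1.15 s.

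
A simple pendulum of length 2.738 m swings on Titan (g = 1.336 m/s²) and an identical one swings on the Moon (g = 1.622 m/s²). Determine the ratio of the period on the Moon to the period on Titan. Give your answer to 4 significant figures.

T ∝ 1/√g, so T₂/T₁ = √(g₁/g₂) = √(1.336/1.622) = 0.9076.

0.9076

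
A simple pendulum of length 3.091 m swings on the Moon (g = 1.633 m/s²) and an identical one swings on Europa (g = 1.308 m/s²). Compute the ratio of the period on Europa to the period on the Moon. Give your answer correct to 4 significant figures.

1.117

T ∝ 1/√g, so T₂/T₁ = √(g₁/g₂) = √(1.633/1.308) = 1.117.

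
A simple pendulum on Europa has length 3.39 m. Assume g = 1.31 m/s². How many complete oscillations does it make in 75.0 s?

7

T = 2π√(L/g) = 2π√(3.39/1.31) = 10.11 s.
Number of complete oscillations = ⌊75.0/10.11⌋ = ⌊7.420⌋ = 7.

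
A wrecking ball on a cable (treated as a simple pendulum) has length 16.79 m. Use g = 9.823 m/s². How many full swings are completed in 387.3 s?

T = 2π√(L/g) = 2π√(16.79/9.823) = 8.2145 s.
Number of complete oscillations = ⌊387.3/8.2145⌋ = ⌊47.148⌋ = 47.

47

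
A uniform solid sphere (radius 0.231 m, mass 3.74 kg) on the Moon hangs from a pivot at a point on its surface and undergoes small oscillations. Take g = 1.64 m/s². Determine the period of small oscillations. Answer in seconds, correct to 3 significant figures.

I_cm = (2/5)mr² = 0.07983 kg·m². The pivot is at distance d = 0.231 m from the centre of mass.
By the parallel-axis theorem, I = I_cm + md² = 0.07983 + 0.1996 = 0.2794 kg·m².
T = 2π√(I/(mgd)) = 2π√(0.2794/(3.74 × 1.64 × 0.231)) = 2.79 s.

2.79 s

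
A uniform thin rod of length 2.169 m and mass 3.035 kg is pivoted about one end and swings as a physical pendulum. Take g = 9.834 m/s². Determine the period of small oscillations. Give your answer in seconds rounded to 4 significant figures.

2.409 s

For a physical pendulum T = 2π√(I/(mgd)), with d = 1.0845 m from pivot to centre of mass.
I_cm = mL²/12 = 3.035 × 2.169²/12 = 1.1899 kg·m²; I = I_cm + md² = 1.1899 + 3.035 × 1.0845² = 4.7594 kg·m².
T = 2π√(4.7594/(3.035 × 9.834 × 1.0845)) = 2.409 s.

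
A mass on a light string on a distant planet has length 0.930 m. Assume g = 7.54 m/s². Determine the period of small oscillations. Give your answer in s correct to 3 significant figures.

2.21 s

T = 2π√(L/g) = 2π√(0.930/7.54) = 2π × 0.3512 = 2.21 s.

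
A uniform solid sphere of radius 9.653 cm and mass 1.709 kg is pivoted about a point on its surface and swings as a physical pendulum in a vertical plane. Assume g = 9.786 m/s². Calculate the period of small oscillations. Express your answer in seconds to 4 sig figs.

I_cm = (2/5)mr² = 0.0063698 kg·m². The pivot is at distance d = 0.09653 m from the centre of mass.
By the parallel-axis theorem, I = I_cm + md² = 0.0063698 + 0.015925 = 0.022294 kg·m².
T = 2π√(I/(mgd)) = 2π√(0.022294/(1.709 × 9.786 × 0.09653)) = 0.7384 s.

0.7384 s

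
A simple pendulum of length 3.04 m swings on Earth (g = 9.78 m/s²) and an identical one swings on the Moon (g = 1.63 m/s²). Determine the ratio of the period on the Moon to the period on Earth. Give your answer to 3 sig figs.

T ∝ 1/√g, so T₂/T₁ = √(g₁/g₂) = √(9.78/1.63) = 2.45.

2.45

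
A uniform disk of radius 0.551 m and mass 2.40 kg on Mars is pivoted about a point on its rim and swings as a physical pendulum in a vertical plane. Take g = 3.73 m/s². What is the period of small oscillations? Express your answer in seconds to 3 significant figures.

2.96 s

I_cm = ½mr² = 0.3643 kg·m². The pivot is at distance d = 0.551 m from the centre of mass.
By the parallel-axis theorem, I = I_cm + md² = 0.3643 + 0.7286 = 1.093 kg·m².
T = 2π√(I/(mgd)) = 2π√(1.093/(2.40 × 3.73 × 0.551)) = 2.96 s.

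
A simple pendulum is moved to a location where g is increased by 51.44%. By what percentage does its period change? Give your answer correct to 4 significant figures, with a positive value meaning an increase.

-18.74%

T ∝ 1/√g, so T'/T = 1/√(1.5144) = 0.81261.
Percentage change in T = (0.81261 − 1) × 100% = -18.74%.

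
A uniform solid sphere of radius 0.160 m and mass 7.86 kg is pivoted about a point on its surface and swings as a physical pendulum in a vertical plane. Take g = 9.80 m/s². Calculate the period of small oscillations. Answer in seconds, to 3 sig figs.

0.950 s

I_cm = (2/5)mr² = 0.08049 kg·m². The pivot is at distance d = 0.160 m from the centre of mass.
By the parallel-axis theorem, I = I_cm + md² = 0.08049 + 0.2012 = 0.2817 kg·m².
T = 2π√(I/(mgd)) = 2π√(0.2817/(7.86 × 9.80 × 0.160)) = 0.950 s.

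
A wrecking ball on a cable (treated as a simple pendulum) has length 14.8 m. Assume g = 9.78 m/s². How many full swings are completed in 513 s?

T = 2π√(L/g) = 2π√(14.8/9.78) = 7.729 s.
Number of complete oscillations = ⌊513/7.729⌋ = ⌊66.37⌋ = 66.

66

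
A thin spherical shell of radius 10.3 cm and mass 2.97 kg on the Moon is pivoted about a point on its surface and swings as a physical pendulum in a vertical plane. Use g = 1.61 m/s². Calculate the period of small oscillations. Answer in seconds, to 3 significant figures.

2.05 s

I_cm = (2/3)mr² = 0.02101 kg·m². The pivot is at distance d = 0.103 m from the centre of mass.
By the parallel-axis theorem, I = I_cm + md² = 0.02101 + 0.03151 = 0.05251 kg·m².
T = 2π√(I/(mgd)) = 2π√(0.05251/(2.97 × 1.61 × 0.103)) = 2.05 s.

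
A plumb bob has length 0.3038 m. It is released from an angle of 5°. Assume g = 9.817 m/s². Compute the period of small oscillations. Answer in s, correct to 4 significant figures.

T = 2π√(L/g) = 2π√(0.3038/9.817) = 2π × 0.17592 = 1.105 s.

1.105 s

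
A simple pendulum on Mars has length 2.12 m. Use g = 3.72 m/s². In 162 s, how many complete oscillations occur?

34

T = 2π√(L/g) = 2π√(2.12/3.72) = 4.743 s.
Number of complete oscillations = ⌊162/4.743⌋ = ⌊34.15⌋ = 34.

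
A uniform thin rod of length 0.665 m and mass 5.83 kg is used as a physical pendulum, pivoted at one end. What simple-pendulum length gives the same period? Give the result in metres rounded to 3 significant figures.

0.443 m

The equivalent simple-pendulum length is L_eq = I/(md), where I is about the pivot and d = 0.3325 m.
I_cm = (1/12)mL² = 0.2148 kg·m², so I = I_cm + md² = 0.2148 + 0.6445 = 0.8594 kg·m².
L_eq = 0.8594/(5.83 × 0.3325) = 0.443 m.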